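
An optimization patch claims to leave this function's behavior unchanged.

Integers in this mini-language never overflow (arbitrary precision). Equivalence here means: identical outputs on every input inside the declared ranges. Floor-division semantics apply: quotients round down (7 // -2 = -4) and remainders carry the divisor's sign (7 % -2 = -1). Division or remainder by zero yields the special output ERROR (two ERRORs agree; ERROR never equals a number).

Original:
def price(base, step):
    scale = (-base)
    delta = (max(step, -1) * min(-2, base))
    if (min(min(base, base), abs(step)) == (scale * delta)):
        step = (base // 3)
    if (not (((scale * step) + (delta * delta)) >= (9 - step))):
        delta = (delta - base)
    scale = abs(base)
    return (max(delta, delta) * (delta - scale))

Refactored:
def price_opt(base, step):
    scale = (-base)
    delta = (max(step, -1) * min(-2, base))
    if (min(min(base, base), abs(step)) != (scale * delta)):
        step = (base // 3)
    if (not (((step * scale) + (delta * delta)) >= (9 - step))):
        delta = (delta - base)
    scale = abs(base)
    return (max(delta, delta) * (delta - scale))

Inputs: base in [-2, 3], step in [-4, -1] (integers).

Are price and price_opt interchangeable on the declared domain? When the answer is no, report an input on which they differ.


These are not equivalent — on base=3, step=-4 the outputs split (-2 vs 4).
price: scale = -3; delta = 2; (min(min(base, base), abs(step)) == (scale * delta)) -> false; (not (((scale * step) + (delta * delta)) >= (9 - step))) -> false; scale = 3; return -2
price_opt: scale = -3; delta = 2; (min(min(base, base), abs(step)) != (scale * delta)) -> true; step = 1; (not (((step * scale) + (delta * delta)) >= (9 - step))) -> true; delta = -1; scale = 3; return 4
verdict: not equivalent; witness: base=3, step=-4


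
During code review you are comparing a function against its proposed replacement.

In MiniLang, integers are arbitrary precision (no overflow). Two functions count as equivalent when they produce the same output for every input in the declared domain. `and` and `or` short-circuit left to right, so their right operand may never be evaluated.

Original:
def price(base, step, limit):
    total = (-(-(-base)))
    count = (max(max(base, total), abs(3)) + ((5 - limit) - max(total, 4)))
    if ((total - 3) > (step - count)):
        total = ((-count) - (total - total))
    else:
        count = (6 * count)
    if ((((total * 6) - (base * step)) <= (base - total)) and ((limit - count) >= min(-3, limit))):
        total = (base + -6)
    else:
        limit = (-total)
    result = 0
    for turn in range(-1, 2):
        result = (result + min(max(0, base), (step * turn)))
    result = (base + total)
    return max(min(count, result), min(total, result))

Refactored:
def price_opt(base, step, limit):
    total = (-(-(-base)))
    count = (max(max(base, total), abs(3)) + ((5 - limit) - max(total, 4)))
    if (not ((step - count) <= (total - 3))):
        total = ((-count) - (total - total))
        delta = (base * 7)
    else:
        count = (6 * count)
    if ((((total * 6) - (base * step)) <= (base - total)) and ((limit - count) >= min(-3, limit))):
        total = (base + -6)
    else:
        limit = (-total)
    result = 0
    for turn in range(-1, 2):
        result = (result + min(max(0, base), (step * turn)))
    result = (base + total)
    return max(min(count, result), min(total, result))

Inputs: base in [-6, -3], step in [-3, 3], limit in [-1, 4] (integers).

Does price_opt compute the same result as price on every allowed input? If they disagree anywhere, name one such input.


Take base=-6, step=-3, limit=-1.
price: total = 6; count = 6; ((total - 3) > (step - count)) -> true; total = -6; ((((total * 6) - (base * step)) <= (base - total)) and ((limit - count) >= min(-3, limit))) -> false; limit = 6; result = 0; [turn=-1]; result = 0; [turn=0]; result = 0; [turn=1]; result = -3; result = -12; return -12
price_opt: total = 6; count = 6; (not ((step - count) <= (total - 3))) -> false; count = 36; ((((total * 6) - (base * step)) <= (base - total)) and ((limit - count) >= min(-3, limit))) -> false; limit = -6; result = 0; [turn=-1]; result = 0; [turn=0]; result = 0; [turn=1]; result = -3; result = 0; return 0
-12 and 0 differ, so these are not the same function on this domain.
verdict: not equivalent; witness: base=-6, step=-3, limit=-1


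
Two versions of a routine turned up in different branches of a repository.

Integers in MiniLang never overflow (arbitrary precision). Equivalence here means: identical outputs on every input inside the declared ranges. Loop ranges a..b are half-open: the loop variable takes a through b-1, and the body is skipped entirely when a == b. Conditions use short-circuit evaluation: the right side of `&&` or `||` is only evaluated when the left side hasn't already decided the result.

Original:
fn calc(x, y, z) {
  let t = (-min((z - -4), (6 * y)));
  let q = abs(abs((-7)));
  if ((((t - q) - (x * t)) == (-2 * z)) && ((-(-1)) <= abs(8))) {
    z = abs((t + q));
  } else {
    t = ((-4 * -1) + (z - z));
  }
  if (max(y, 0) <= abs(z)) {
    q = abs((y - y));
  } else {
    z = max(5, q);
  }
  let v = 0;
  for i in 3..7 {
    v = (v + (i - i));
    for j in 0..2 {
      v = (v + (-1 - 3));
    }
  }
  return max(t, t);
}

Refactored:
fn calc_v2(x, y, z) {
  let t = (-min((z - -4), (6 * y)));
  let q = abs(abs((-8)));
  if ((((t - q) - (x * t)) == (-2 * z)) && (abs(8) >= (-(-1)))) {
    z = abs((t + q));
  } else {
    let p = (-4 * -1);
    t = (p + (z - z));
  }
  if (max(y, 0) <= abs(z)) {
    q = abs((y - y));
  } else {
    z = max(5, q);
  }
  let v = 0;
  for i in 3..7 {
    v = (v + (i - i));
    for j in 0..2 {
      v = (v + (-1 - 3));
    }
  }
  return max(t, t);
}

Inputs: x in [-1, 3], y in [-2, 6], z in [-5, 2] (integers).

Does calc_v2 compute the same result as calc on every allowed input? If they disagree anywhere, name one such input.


x=-1, y=-1, z=-2 yields 4 from calc but 6 from calc_v2.
verdict: not equivalent; witness: x=-1, y=-1, z=-2


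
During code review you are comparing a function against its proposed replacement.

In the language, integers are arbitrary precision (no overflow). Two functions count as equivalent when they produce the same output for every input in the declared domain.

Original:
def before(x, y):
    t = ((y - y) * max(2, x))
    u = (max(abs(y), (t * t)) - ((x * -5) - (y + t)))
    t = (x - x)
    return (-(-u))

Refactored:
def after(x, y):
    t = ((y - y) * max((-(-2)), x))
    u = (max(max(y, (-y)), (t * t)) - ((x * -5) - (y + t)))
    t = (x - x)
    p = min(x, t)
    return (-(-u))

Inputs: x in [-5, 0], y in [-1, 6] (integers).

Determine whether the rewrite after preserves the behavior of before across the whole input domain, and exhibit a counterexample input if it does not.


Differences: statement counts differ, plus local variable names differ, plus min/max/abs usage differs — yet all 48 inputs agree.
verdict: equivalent


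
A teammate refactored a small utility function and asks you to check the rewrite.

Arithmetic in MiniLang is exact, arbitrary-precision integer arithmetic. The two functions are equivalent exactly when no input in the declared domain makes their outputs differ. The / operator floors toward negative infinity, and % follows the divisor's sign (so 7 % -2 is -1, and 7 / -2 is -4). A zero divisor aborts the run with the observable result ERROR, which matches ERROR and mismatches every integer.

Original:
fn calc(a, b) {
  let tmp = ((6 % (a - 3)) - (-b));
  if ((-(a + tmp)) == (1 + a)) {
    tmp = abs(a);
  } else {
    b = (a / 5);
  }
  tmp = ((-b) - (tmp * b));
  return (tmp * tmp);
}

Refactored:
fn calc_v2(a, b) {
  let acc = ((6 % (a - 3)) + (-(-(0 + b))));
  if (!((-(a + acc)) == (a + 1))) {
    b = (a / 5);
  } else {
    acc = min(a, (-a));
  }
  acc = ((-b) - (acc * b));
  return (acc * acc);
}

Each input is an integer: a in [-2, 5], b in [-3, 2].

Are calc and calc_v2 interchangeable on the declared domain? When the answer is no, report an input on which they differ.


Evaluate both at a=1, b=-3.
calc: tmp = -3; ((-(a + tmp)) == (1 + a)) -> true; tmp = 1; tmp = 6; return 36
calc_v2: acc = -3; (!((-(a + acc)) == (a + 1))) -> false; acc = -1; acc = 0; return 0
36 != 0, so the rewrite changes behavior.
verdict: not equivalent; witness: a=1, b=-3


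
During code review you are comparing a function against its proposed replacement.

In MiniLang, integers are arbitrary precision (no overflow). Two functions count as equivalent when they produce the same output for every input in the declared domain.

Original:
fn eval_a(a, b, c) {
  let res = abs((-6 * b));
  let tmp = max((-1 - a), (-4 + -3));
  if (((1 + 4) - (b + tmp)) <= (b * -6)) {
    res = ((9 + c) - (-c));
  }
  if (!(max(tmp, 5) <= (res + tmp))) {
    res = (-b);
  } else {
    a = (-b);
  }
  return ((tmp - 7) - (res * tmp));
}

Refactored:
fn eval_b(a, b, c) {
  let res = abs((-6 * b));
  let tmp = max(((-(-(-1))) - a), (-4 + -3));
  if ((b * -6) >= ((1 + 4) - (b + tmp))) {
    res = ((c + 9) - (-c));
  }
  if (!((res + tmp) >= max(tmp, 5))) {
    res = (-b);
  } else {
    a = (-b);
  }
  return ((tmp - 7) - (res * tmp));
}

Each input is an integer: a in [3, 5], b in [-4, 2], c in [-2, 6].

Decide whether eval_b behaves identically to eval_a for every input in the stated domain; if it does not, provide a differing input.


Comparing the listings, the differences include: comparison usage differs.
One worked example (a=3, b=-2, c=5) — eval_a: res=12, then tmp=-4, then (((1 + 4) - (b + tmp)) <= (b * -6)) is true, then res=19, then (!(max(tmp, 5) <= (res + tmp))) is false, then a=2, then returns 65; eval_b: res=12, then tmp=-4, then ((b * -6) >= ((1 + 4) - (b + tmp))) is true, then res=19, then (!((res + tmp) >= max(tmp, 5))) is false, then a=2, then returns 65; agreement on 65.
Across all 189 domain points the two functions coincide.
verdict: equivalent


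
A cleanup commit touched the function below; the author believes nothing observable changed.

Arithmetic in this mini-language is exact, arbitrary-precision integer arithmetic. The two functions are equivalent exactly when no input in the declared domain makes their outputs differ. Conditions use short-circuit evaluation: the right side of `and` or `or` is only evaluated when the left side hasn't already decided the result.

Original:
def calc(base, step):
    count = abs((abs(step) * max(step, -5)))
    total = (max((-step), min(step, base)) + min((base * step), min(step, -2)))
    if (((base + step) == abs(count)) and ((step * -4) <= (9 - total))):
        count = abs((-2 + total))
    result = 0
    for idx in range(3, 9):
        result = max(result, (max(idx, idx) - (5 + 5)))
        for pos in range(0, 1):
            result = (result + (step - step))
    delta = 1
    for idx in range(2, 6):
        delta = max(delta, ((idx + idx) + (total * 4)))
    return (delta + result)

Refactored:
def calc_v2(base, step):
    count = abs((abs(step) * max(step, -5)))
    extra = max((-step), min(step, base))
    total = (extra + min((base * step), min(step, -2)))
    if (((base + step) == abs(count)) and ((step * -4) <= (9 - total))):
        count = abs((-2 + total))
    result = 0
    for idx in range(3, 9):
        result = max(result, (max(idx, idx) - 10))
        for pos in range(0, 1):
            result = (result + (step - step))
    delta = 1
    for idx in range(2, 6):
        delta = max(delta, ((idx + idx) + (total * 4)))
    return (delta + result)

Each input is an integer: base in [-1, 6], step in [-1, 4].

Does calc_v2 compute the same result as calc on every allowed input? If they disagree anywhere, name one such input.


Side by side, the visible changes include: local variable names differ, and statement counts differ, and constant usage differs, and arithmetic usage differs.
Tracing base=-1, step=1: calc: count = 1; total = -3; (((base + step) == abs(count)) and ((step * -4) <= (9 - total))) -> false; result = 0; [idx=3]; result = 0; [pos=0]; result = 0; [idx=4]; result = 0; [pos=0]; result = 0; [idx=5]; result = 0; [pos=0]; result = 0; [idx=6]; result = 0; [pos=0]; result = 0; [idx=7]; result = 0; [pos=0]; result = 0; [idx=8]; result = 0; [pos=0]; result = 0; delta = 1; [idx=2]; delta = 1; [idx=3]; delta = 1; [idx=4]; delta = 1; [idx=5]; delta = 1; return 1 | calc_v2: count = 1; extra = -1; total = -3; (((base + step) == abs(count)) and ((step * -4) <= (9 - total))) -> false; result = 0; [idx=3]; result = 0; [pos=0]; result = 0; [idx=4]; result = 0; [pos=0]; result = 0; [idx=5]; result = 0; [pos=0]; result = 0; [idx=6]; result = 0; [pos=0]; result = 0; [idx=7]; result = 0; [pos=0]; result = 0; [idx=8]; result = 0; [pos=0]; result = 0; delta = 1; [idx=2]; delta = 1; [idx=3]; delta = 1; [idx=4]; delta = 1; [idx=5]; delta = 1; return 1 — matching result 1.
An exhaustive pass over the 48 declared inputs shows identical outputs.
verdict: equivalent


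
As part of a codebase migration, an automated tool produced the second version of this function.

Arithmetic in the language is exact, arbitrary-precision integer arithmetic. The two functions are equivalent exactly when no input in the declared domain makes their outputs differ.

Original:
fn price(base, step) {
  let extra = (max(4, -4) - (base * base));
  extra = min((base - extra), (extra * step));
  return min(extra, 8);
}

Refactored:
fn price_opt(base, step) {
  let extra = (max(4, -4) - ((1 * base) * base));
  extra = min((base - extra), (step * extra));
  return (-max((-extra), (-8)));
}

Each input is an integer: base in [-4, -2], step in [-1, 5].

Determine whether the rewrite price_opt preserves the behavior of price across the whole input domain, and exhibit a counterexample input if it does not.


Reading the diff, among the changes: arithmetic usage differs; constant usage differs; min/max/abs usage differs.
As a probe, take base=-4, step=1: price runs extra := -12 | extra := -12 | result -12; price_opt runs extra := -12 | extra := -12 | result -12; both end at -12.
An exhaustive pass over the 21 declared inputs shows identical outputs.
verdict: equivalent


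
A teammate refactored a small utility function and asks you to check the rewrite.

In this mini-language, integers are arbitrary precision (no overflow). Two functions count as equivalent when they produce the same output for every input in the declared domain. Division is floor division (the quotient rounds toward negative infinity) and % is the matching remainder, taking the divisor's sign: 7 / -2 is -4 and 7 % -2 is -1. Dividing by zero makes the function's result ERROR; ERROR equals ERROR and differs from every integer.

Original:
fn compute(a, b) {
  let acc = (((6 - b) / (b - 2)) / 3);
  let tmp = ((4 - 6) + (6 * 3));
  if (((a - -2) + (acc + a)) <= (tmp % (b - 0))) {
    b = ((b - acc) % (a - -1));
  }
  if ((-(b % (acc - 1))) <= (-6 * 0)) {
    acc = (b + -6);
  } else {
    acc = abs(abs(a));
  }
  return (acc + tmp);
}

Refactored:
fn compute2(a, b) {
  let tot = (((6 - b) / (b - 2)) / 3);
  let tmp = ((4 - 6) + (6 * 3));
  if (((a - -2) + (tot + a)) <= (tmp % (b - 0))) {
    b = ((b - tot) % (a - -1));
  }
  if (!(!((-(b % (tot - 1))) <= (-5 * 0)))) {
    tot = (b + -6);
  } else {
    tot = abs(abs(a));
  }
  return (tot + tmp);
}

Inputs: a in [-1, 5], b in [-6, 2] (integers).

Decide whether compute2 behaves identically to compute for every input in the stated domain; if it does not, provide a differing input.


Equivalent. The one real change (`-6` became `-5`) has no effect anywhere in the declared ranges.
Sweeping the whole domain (63 inputs) finds no disagreement.
Spot check at a=-1, b=-6 — compute: acc := -1 | tmp := 16 | (((a - -2) + (acc + a)) <= (tmp % (b - 0))): false | ((-(b % (acc - 1))) <= (-6 * 0)): true | acc := -12 | result 4. compute2: tot := -1 | tmp := 16 | (((a - -2) + (tot + a)) <= (tmp % (b - 0))): false | (!(!((-(b % (tot - 1))) <= (-5 * 0)))): true | tot := -12 | result 4. Both give 4.
verdict: equivalent


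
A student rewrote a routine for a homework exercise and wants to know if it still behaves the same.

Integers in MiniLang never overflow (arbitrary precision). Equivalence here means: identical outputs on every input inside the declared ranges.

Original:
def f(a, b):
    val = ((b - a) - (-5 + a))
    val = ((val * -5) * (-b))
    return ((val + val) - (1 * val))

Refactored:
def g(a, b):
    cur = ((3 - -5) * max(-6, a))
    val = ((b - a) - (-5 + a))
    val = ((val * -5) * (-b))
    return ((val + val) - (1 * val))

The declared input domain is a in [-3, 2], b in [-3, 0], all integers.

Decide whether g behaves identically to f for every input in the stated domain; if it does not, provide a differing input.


Equivalent — the differences include statement counts differ, plus min/max/abs usage differs, plus arithmetic usage differs, plus local variable names differ, plus constant usage differs, yet no declared input distinguishes the two.
One worked example (a=-1, b=-1) — f: val := 6 | val := -30 | result -30; g: cur := -8 | val := 6 | val := -30 | result -30; agreement on -30.
An exhaustive pass over the 24 declared inputs shows identical outputs.
verdict: equivalent


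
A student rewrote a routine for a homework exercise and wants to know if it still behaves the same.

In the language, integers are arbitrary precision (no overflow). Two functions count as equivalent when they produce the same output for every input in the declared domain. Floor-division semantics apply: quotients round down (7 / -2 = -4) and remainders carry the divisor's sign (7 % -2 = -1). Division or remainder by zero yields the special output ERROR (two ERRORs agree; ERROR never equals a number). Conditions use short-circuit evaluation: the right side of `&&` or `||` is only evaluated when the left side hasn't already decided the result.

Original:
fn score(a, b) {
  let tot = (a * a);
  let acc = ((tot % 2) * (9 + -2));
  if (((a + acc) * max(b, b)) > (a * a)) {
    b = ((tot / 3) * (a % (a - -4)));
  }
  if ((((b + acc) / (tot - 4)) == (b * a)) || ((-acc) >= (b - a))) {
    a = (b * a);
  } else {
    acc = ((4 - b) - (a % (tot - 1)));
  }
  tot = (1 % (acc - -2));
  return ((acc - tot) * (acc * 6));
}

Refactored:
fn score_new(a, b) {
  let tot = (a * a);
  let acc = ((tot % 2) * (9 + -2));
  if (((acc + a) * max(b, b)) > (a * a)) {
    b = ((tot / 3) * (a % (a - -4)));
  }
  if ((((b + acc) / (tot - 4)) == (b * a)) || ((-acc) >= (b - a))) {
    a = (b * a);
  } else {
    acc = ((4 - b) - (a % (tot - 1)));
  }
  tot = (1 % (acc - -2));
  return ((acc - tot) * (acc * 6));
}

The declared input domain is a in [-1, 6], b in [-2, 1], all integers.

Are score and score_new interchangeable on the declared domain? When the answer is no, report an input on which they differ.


Reading the diff, among the changes: same computation, different form.
Tracing a=-1, b=0: score: tot becomes 1; next acc becomes 7; next (((a + acc) * max(b, b)) > (a * a)) evaluates to false; next ((((b + acc) / (tot - 4)) == (b * a)) || ((-acc) >= (b - a))) evaluates to false; next hits division by zero so the output is ERROR | score_new: tot becomes 1; next acc becomes 7; next (((acc + a) * max(b, b)) > (a * a)) evaluates to false; next ((((b + acc) / (tot - 4)) == (b * a)) || ((-acc) >= (b - a))) evaluates to false; next hits division by zero so the output is ERROR — matching result ERROR.
Checked all 32 inputs in the declared domain: the outputs agree on every one.
verdict: equivalent


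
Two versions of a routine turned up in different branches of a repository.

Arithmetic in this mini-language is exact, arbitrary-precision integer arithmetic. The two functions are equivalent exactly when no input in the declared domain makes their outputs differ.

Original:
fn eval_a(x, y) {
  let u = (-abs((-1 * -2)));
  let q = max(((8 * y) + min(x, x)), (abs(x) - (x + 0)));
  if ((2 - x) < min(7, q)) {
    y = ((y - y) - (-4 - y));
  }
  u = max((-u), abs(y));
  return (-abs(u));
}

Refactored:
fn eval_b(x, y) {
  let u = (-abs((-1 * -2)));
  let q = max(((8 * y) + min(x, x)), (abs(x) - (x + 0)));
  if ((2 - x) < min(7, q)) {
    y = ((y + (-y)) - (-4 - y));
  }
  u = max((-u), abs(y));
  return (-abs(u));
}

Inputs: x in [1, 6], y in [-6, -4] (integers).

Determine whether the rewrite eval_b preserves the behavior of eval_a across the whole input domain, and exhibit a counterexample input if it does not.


Differences: arithmetic usage differs — yet all 18 inputs agree.
verdict: equivalent


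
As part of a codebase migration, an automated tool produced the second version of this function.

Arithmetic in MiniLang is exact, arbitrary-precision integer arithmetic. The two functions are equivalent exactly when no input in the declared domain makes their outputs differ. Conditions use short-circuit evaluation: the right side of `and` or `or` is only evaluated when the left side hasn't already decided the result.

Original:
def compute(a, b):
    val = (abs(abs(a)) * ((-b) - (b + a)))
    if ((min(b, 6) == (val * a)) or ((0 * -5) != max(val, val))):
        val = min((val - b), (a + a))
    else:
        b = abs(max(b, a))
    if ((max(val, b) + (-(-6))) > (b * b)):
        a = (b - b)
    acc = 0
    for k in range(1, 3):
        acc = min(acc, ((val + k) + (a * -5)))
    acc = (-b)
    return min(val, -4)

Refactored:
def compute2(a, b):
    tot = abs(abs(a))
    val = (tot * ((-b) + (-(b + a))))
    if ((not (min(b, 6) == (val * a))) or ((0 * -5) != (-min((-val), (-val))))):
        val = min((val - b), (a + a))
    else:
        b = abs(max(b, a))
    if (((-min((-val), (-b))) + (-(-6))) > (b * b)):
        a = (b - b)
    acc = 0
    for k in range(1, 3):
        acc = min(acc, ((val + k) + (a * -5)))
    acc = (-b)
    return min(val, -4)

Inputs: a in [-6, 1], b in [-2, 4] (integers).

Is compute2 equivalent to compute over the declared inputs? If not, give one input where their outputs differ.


There is a counterexample at a=-6, b=3: -4 on one side, -12 on the other.
compute: val=0, then ((min(b, 6) == (val * a)) or ((0 * -5) != max(val, val))) is false, then b=3, then ((max(val, b) + (-(-6))) > (b * b)) is false, then acc=0, then (k=1), then acc=0, then (k=2), then acc=0, then acc=-3, then returns -4
compute2: tot=6, then val=0, then ((not (min(b, 6) == (val * a))) or ((0 * -5) != (-min((-val), (-val))))) is true, then val=-12, then (((-min((-val), (-b))) + (-(-6))) > (b * b)) is false, then acc=0, then (k=1), then acc=0, then (k=2), then acc=0, then acc=-3, then returns -12
verdict: not equivalent; witness: a=-6, b=3


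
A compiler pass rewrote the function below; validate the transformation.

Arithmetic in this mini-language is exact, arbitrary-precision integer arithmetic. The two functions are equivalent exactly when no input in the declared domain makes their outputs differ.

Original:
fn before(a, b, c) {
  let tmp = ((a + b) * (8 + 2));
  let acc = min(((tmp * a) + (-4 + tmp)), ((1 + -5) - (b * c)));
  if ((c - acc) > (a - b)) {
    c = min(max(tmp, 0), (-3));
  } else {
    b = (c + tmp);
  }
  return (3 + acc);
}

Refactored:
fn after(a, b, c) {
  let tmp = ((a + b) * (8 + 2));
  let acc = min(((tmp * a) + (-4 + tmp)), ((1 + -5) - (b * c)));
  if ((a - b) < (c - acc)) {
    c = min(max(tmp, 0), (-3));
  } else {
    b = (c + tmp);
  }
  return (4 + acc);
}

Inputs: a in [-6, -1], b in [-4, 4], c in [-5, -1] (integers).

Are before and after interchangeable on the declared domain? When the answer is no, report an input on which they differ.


Run the pair on a=-6, b=-4, c=-5.
before: tmp=-100, then acc=-24, then ((c - acc) > (a - b)) is true, then c=-3, then returns -21
after: tmp=-100, then acc=-24, then ((a - b) < (c - acc)) is true, then c=-3, then returns -20
-21 vs -20 — the two versions disagree here.
verdict: not equivalent; witness: a=-6, b=-4, c=-5


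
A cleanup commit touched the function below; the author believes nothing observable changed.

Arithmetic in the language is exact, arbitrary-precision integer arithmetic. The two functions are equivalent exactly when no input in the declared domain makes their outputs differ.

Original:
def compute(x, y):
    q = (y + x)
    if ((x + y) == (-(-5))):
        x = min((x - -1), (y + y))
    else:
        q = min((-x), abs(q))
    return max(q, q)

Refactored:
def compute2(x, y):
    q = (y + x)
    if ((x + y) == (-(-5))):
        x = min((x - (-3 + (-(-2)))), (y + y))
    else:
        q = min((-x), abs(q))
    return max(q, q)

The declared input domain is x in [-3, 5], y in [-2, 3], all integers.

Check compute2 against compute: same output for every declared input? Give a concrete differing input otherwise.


Reading the diff, among the changes: arithmetic usage differs, and constant usage differs.
One worked example (x=-2, y=1) — compute: q = -1; ((x + y) == (-(-5))) -> false; q = 1; return 1; compute2: q = -1; ((x + y) == (-(-5))) -> false; q = 1; return 1; agreement on 1.
Checked all 54 inputs in the declared domain: the outputs agree on every one.
verdict: equivalent


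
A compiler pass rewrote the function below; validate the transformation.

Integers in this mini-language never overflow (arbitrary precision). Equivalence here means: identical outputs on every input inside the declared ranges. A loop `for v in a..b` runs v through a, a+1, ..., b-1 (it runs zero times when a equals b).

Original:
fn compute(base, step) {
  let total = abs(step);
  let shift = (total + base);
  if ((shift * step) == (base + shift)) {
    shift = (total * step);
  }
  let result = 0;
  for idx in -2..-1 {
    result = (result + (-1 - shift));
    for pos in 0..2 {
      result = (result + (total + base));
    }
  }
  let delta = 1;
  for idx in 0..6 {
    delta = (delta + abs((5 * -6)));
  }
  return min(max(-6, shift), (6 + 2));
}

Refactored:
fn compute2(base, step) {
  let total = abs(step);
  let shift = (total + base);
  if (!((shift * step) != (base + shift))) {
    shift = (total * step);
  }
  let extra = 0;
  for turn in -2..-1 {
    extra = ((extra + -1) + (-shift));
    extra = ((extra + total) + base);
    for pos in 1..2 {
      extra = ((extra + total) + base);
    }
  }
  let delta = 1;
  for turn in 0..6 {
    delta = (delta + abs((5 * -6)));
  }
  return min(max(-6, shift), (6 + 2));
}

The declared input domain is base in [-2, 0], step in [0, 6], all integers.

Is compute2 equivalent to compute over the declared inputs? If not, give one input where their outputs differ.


Side by side, the visible changes include: statement counts differ, local variable names differ, arithmetic usage differs, boolean connective usage differs, comparison usage differs, loop structure differs.
Spot check at base=-2, step=1 — compute: total=1, then shift=-1, then ((shift * step) == (base + shift)) is false, then result=0, then (idx=-2), then result=0, then (pos=0), then result=-1, then (pos=1), then result=-2, then delta=1, then (idx=0), then delta=31, then (idx=1), then delta=61, then (idx=2), then delta=91, then (idx=3), then delta=121, then (idx=4), then delta=151, then (idx=5), then delta=181, then returns -1. compute2: total=1, then shift=-1, then (!((shift * step) != (base + shift))) is false, then extra=0, then (turn=-2), then extra=0, then extra=-1, then (pos=1), then extra=-2, then delta=1, then (turn=0), then delta=31, then (turn=1), then delta=61, then (turn=2), then delta=91, then (turn=3), then delta=121, then (turn=4), then delta=151, then (turn=5), then delta=181, then returns -1. Both give -1.
Checked all 21 inputs in the declared domain: the outputs agree on every one.
verdict: equivalent


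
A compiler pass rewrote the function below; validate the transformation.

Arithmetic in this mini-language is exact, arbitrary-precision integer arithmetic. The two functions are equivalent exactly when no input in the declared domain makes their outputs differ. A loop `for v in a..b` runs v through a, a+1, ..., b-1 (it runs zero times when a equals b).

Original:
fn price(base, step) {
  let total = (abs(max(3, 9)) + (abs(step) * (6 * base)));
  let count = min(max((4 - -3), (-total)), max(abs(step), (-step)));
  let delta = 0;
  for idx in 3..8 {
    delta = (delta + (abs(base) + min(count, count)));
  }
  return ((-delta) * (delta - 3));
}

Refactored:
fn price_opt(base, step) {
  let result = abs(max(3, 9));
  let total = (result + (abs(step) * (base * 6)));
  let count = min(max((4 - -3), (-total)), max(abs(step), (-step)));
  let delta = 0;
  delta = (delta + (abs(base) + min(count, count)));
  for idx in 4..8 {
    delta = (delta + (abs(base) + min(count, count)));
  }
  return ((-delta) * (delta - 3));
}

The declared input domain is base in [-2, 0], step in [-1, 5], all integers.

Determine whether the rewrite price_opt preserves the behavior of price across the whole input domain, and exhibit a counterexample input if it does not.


Equivalent — the differences include statement counts differ; arithmetic usage differs; local variable names differ; min/max/abs usage differs; loop structure differs, yet no declared input distinguishes the two.
Spot check at base=-2, step=-1 — price: total = -3; count = 1; delta = 0; [idx=3]; delta = 3; [idx=4]; delta = 6; [idx=5]; delta = 9; [idx=6]; delta = 12; [idx=7]; delta = 15; return -180. price_opt: result = 9; total = -3; count = 1; delta = 0; delta = 3; [idx=4]; delta = 6; [idx=5]; delta = 9; [idx=6]; delta = 12; [idx=7]; delta = 15; return -180. Both give -180.
An exhaustive pass over the 21 declared inputs shows identical outputs.
verdict: equivalent


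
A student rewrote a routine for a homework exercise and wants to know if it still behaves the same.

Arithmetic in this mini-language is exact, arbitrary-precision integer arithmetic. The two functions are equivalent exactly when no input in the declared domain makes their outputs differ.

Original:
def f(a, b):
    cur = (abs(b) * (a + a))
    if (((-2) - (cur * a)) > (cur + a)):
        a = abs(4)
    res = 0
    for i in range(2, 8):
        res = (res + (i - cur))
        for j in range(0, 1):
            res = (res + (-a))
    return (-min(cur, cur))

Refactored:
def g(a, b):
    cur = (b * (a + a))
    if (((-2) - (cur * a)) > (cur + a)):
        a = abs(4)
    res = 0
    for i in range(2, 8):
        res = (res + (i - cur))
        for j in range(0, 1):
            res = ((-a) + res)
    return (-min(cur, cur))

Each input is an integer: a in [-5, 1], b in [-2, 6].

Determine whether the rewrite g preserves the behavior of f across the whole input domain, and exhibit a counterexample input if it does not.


There is a counterexample at a=-5, b=-2: 20 on one side, -20 on the other.
f: cur = -20; (((-2) - (cur * a)) > (cur + a)) -> false; res = 0; [i=2]; res = 22; [j=0]; res = 27; [i=3]; res = 50; [j=0]; res = 55; [i=4]; res = 79; [j=0]; res = 84; [i=5]; res = 109; [j=0]; res = 114; [i=6]; res = 140; [j=0]; res = 145; [i=7]; res = 172; [j=0]; res = 177; return 20
g: cur = 20; (((-2) - (cur * a)) > (cur + a)) -> true; a = 4; res = 0; [i=2]; res = -18; [j=0]; res = -22; [i=3]; res = -39; [j=0]; res = -43; [i=4]; res = -59; [j=0]; res = -63; [i=5]; res = -78; [j=0]; res = -82; [i=6]; res = -96; [j=0]; res = -100; [i=7]; res = -113; [j=0]; res = -117; return -20
verdict: not equivalent; witness: a=-5, b=-2


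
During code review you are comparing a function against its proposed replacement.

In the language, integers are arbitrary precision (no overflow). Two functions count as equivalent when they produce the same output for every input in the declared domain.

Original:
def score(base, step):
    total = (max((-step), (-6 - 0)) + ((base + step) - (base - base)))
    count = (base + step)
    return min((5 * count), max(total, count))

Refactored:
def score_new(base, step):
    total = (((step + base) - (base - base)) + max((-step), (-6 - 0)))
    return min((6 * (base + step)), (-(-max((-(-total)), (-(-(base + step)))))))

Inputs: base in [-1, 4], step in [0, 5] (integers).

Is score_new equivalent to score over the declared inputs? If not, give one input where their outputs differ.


Not equivalent: base=-1, step=0 separates them (-5 vs -6).
score: total=-1, then count=-1, then returns -5
score_new: total=-1, then returns -6
verdict: not equivalent; witness: base=-1, step=0


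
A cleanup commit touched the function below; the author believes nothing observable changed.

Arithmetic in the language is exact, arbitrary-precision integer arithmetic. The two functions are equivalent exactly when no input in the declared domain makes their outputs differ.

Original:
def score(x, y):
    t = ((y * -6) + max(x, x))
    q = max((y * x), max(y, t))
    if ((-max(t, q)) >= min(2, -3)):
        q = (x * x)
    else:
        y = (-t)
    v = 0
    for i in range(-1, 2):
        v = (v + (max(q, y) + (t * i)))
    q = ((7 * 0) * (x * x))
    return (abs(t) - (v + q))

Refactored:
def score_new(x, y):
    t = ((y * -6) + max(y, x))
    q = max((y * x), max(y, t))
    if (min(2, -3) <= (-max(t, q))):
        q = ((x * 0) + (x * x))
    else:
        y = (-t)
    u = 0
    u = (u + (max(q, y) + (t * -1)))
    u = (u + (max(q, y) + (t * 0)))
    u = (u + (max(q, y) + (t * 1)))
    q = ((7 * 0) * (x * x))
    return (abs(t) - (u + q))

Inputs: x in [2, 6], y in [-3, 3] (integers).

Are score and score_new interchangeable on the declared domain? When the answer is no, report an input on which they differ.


Try x=2, y=3.
score: t becomes -16; next q becomes 6; next ((-max(t, q)) >= min(2, -3)) evaluates to false; next y becomes 16; next v becomes 0; next at i=-1:; next v becomes 32; next at i=0:; next v becomes 48; next at i=1:; next v becomes 48; next q becomes 0; next final value -32
score_new: t becomes -15; next q becomes 6; next (min(2, -3) <= (-max(t, q))) evaluates to false; next y becomes 15; next u becomes 0; next u becomes 30; next u becomes 45; next u becomes 45; next q becomes 0; next final value -30
-32 and -30 differ, so these are not the same function on this domain.
verdict: not equivalent; witness: x=2, y=3


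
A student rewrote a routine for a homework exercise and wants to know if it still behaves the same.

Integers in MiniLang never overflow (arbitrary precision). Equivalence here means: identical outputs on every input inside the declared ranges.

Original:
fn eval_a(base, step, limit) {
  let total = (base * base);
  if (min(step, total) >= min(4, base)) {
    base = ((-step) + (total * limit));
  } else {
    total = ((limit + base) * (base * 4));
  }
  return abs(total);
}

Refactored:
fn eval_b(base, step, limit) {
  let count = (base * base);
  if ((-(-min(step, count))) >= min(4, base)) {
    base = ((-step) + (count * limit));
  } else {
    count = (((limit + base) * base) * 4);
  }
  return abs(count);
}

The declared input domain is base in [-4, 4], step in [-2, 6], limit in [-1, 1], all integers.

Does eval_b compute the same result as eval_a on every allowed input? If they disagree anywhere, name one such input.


The two versions differ — the changes include local variable names differ.
Spot check at base=-1, step=4, limit=1 — eval_a: total=1, then (min(step, total) >= min(4, base)) is true, then base=-3, then returns 1. eval_b: count=1, then ((-(-min(step, count))) >= min(4, base)) is true, then base=-3, then returns 1. Both give 1.
Checked all 243 inputs in the declared domain: the outputs agree on every one.
verdict: equivalent


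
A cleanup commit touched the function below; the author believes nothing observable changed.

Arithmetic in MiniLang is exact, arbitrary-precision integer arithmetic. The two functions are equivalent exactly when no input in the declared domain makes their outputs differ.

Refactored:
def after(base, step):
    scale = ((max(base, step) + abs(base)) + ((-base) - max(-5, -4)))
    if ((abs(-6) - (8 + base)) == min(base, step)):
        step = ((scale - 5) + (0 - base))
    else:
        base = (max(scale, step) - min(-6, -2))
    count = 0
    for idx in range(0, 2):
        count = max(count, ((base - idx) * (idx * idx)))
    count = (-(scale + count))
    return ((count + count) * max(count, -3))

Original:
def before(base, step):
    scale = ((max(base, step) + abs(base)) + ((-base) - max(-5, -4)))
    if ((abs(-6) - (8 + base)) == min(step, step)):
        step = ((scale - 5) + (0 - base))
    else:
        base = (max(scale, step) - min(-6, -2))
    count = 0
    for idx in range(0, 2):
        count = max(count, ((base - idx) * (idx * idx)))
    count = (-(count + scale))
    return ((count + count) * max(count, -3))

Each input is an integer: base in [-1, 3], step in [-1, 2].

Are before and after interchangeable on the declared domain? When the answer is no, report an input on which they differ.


Run the pair on base=-1, step=0.
before: scale=6, then ((abs(-6) - (8 + base)) == min(step, step)) is false, then base=12, then count=0, then (idx=0), then count=0, then (idx=1), then count=11, then count=-17, then returns 102
after: scale=6, then ((abs(-6) - (8 + base)) == min(base, step)) is true, then step=2, then count=0, then (idx=0), then count=0, then (idx=1), then count=0, then count=-6, then returns 36
102 vs 36 — the two versions disagree here.
verdict: not equivalent; witness: base=-1, step=0


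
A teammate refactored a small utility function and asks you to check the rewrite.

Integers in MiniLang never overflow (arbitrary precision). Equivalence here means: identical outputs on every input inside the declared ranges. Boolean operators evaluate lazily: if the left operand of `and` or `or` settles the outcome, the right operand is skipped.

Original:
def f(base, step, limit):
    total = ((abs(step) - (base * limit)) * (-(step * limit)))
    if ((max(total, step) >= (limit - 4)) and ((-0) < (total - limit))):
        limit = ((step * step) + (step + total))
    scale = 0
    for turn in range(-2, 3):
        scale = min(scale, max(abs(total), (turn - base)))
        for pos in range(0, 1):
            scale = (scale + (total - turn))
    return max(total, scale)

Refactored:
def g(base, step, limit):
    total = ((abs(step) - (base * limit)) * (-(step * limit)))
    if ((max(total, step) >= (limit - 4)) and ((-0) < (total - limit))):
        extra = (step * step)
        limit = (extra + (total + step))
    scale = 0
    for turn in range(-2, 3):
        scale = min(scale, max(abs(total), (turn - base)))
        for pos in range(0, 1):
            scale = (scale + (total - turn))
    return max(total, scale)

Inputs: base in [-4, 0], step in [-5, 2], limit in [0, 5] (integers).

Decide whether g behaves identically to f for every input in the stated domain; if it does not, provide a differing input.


Although statement counts differ; also local variable names differ, 240/240 inputs agree.
verdict: equivalent


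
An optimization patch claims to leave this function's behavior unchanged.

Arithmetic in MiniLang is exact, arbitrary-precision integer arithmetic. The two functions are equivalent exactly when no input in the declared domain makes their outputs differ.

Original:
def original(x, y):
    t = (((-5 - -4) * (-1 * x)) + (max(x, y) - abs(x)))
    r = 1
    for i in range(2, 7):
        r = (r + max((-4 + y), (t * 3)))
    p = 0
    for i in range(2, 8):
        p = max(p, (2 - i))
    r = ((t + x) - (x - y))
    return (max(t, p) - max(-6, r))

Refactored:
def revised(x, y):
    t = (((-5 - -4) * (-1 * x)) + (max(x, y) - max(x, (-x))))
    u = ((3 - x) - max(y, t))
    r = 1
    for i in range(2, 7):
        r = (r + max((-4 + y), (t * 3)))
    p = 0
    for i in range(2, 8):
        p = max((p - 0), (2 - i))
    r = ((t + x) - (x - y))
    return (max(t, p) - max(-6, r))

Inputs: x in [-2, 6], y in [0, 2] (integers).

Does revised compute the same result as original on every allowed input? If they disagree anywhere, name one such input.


This is a faithful refactor — arithmetic usage differs; min/max/abs usage differs; statement counts differ; constant usage differs; local variable names differ, but the computed results match everywhere.
One worked example (x=0, y=0) — original: t=0, then r=1, then (i=2), then r=1, then (i=3), then r=1, then (i=4), then r=1, then (i=5), then r=1, then (i=6), then r=1, then p=0, then (i=2), then p=0, then (i=3), then p=0, then (i=4), then p=0, then (i=5), then p=0, then (i=6), then p=0, then (i=7), then p=0, then r=0, then returns 0; revised: t=0, then u=3, then r=1, then (i=2), then r=1, then (i=3), then r=1, then (i=4), then r=1, then (i=5), then r=1, then (i=6), then r=1, then p=0, then (i=2), then p=0, then (i=3), then p=0, then (i=4), then p=0, then (i=5), then p=0, then (i=6), then p=0, then (i=7), then p=0, then r=0, then returns 0; agreement on 0.
Across all 27 domain points the two functions coincide.
verdict: equivalent
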